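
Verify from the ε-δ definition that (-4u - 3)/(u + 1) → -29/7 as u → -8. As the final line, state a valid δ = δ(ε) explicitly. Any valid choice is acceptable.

Let ε > 0 be given. We want δ > 0 with 0 < |u + 8| < δ ⇒ |(-4u - 3)/(u + 1) + 29/7| < ε.
Combining over a common denominator, (-4u - 3)/(u + 1) + 29/7 = [(-4u - 3)·(-7) − 29·(u + 1)] / [(-7)·(u + 1)] = -1(u + 8) / ((-7)(u + 1)).
So |(-4u - 3)/(u + 1) + 29/7| = |u + 8| / (7·|u + 1|).
Restrict δ ≤ 7/2. Then |u + 8| < 7/2 gives |u + 1| = |(u + 8) + (-7)| ≥ 7 − 7/2 = 7/2.
Hence |(-4u - 3)/(u + 1) + 29/7| < |u + 8|/(7·(7/2)) = (2/49)|u + 8|, which is < ε once |u + 8| < (49/2)ε.
Take δ = min(7/2, (49/2)ε). Then 0 < |u + 8| < δ forces both bounds, so |(-4u - 3)/(u + 1) + 29/7| < ε.

δ = min(7/2, (49/2)ε)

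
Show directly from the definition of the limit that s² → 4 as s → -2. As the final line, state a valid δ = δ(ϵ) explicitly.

Let ϵ > 0. We seek δ > 0 with 0 < |s + 2| < δ ⇒ |s² − 4| < ϵ.
Factor: s² − 4 = (s + 2)(s - 2), so |s² − 4| = |s + 2|·|s - 2|.
Restrict δ ≤ 1. Then |s + 2| < 1 gives |s| < 3, so by the triangle inequality |s - 2| ≤ 3 + 2 = 5.
Hence |s² − 4| ≤ 5|s + 2|, which is < ϵ once |s + 2| < ϵ/5.
Take δ = min(1, ϵ/5). If 0 < |s + 2| < δ then both bounds hold and |s² − 4| ≤ 5|s + 2| < 5·(ϵ/5) = ϵ.

δ = min(1, ϵ/5)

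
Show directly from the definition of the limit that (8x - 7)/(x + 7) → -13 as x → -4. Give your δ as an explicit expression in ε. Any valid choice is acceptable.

δ = min(3/2, (1/14)ε)

Suppose ε > 0. We want δ > 0 with 0 < |x + 4| < δ ⇒ |(8x - 7)/(x + 7) + 13| < ε.
Combining over a common denominator, (8x - 7)/(x + 7) + 13 = [(8x - 7)·3 − (-39)·(x + 7)] / [3·(x + 7)] = 63(x + 4) / (3(x + 7)).
So |(8x - 7)/(x + 7) + 13| = 63|x + 4| / (3·|x + 7|).
Restrict δ ≤ 3/2. Then |x + 4| < 3/2 gives |x + 7| = |(x + 4) + 3| ≥ 3 − 3/2 = 3/2.
Hence |(8x - 7)/(x + 7) + 13| < 63|x + 4|/(3·(3/2)) = 14|x + 4|, which is < ε once |x + 4| < (1/14)ε.
Take δ = min(3/2, (1/14)ε). Then 0 < |x + 4| < δ forces both bounds, so |(8x - 7)/(x + 7) + 13| < ε.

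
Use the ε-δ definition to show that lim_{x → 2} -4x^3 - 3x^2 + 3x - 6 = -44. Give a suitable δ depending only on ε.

Let ε > 0 be given. We want δ > 0 such that 0 < |x − 2| < δ implies |(-4x^3 - 3x^2 + 3x - 6) + 44| < ε.
(-4x^3 - 3x^2 + 3x - 6) + 44 = -4x^3 - 3x^2 + 3x + 38 = (x − 2)(-4x^2 - 11x - 19).
So |(-4x^3 - 3x^2 + 3x - 6) + 44| = |x − 2|·|-4x^2 - 11x - 19|.
Require δ ≤ 1. Then |x − 2| < 1 gives |x| < 3, and by the triangle inequality |-4x^2 - 11x - 19| ≤ 4·3^2 + 11·3 + 19 = 88.
Hence |(-4x^3 - 3x^2 + 3x - 6) + 44| ≤ 88|x − 2| < ε provided |x − 2| < ε/88.
Choosing δ = min(1, ε/88) ensures both conditions, hence |(-4x^3 - 3x^2 + 3x - 6) + 44| < ε.

δ = min(1, ε/88)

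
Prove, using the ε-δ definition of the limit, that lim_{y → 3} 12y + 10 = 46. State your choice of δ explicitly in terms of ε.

Let ε > 0. We need δ > 0 so that 0 < |y − 3| < δ implies |(12y + 10) − 46| < ε.
|(12y + 10) − 46| = |12y - 36| = 12|y − 3|.
So 12|y − 3| < ε exactly when |y − 3| < ε/12.
Take δ = ε/12. If 0 < |y − 3| < δ then |(12y + 10) − 46| = 12|y − 3| < 12·(ε/12) = ε.

δ = ε/12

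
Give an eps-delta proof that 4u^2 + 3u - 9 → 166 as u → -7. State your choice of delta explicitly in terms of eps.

Let eps > 0. We want delta > 0 such that 0 < |u + 7| < delta implies |(4u^2 + 3u - 9) − 166| < eps.
(4u^2 + 3u - 9) − 166 = 4u^2 + 3u - 175 = (u + 7)(4u - 25).
So |(4u^2 + 3u - 9) − 166| = |u + 7|·|4u - 25|.
Require delta ≤ 2. Then |u + 7| < 2 gives |u| < 9, and by the triangle inequality |4u - 25| ≤ 4·9 + 25 = 61.
Hence |(4u^2 + 3u - 9) − 166| ≤ 61|u + 7| < eps provided |u + 7| < eps/61.
Take delta = min(2, eps/61). Then 0 < |u + 7| < delta gives both |u + 7| < 2 and |u + 7| < eps/61, so |(4u^2 + 3u - 9) − 166| < eps.

delta = min(2, eps/61)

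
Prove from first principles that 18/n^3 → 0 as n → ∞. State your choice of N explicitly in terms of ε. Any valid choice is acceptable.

N = (18/ε)^{1/3}

Let ε > 0 be given. For n ≥ 1, |18/n^3 − 0| = 18/n^3.
18/n^3 < ε ⇔ n^3 > 18/ε ⇔ n > (18/ε)^{1/3}.
Take N = (18/ε)^{1/3}. Then n > N implies 18/n^3 < ε.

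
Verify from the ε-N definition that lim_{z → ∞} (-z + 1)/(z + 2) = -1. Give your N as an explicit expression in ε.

Let ε > 0 be given. We seek N > 0 such that z > N implies |(-z + 1)/(z + 2) + 1| < ε.
(-z + 1)/(z + 2) + 1 = ((-z + 1) − (-1)(z + 2)) / ((z + 2)) = 3/((z + 2)).
For z > 0 we have z + 2 > z, so |(-z + 1)/(z + 2) + 1| = 3/((z + 2)) < 3/(z) = 3/z.
Thus |(-z + 1)/(z + 2) + 1| < ε whenever z > 3/ε.
Take N = 3/ε. If z > N then |(-z + 1)/(z + 2) + 1| < 3/z < ε.

N = 3/ε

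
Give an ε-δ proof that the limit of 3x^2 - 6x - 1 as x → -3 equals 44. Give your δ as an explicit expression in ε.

Let ε > 0. We want δ > 0 such that 0 < |x + 3| < δ implies |(3x^2 - 6x - 1) − 44| < ε.
(3x^2 - 6x - 1) − 44 = 3x^2 - 6x - 45 = (x + 3)(3x - 15).
So |(3x^2 - 6x - 1) − 44| = |x + 3|·|3x - 15|.
Assume first that |x + 3| < 1, so |x| < 4. Then |3x - 15| ≤ 3·4 + 15 = 27.
Hence |(3x^2 - 6x - 1) − 44| ≤ 27|x + 3| < ε provided |x + 3| < ε/27.
Choosing δ = min(1, ε/27) ensures both conditions, hence |(3x^2 - 6x - 1) − 44| < ε.

δ = min(1, ε/27)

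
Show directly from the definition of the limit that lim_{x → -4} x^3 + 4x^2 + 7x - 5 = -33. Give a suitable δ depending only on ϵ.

Suppose ϵ > 0. We want δ > 0 such that 0 < |x + 4| < δ implies |(x^3 + 4x^2 + 7x - 5) + 33| < ϵ.
(x^3 + 4x^2 + 7x - 5) + 33 = x^3 + 4x^2 + 7x + 28 = (x + 4)(x^2 + 7).
So |(x^3 + 4x^2 + 7x - 5) + 33| = |x + 4|·|x^2 + 7|.
Assume first that |x + 4| < 1, so |x| < 5. Then |x^2 + 7| ≤ 5^2 + 7 = 32.
Hence |(x^3 + 4x^2 + 7x - 5) + 33| ≤ 32|x + 4| < ϵ provided |x + 4| < ϵ/32.
Choosing δ = min(1, ϵ/32) ensures both conditions, hence |(x^3 + 4x^2 + 7x - 5) + 33| < ϵ.

δ = min(1, ϵ/32)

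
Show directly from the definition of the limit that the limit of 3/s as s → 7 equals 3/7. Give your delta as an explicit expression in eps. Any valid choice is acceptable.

Let eps > 0 be given. We seek delta > 0 such that 0 < |s − 7| < delta implies |3/s − (3/7)| < eps.
|3/s − (3/7)| = 3·|7 − s|/(7·|s|) = 3|s − 7|/(7|s|).
Restrict delta ≤ 7/2. Then |s − 7| < 7/2 gives |s| > 7/2, so 7|s| > 49/2.
Then |3/s − (3/7)| < 3|s − 7|/(49/2), which is < eps when |s − 7| < (49/6)eps.
Take delta = min(7/2, (49/6)eps). Then 0 < |s − 7| < delta gives both |s − 7| < 7/2 and |s − 7| < (49/6)eps, so |3/s − (3/7)| < eps.

delta = min(7/2, (49/6)eps)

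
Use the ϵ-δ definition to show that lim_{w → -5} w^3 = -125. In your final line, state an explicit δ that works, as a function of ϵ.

δ = min(1, ϵ/91)

Fix ϵ > 0. We seek δ > 0 with 0 < |w + 5| < δ ⇒ |w^3 + 125| < ϵ.
Factor: w^3 + 125 = (w + 5)(w^2 - 5w + 25), so |w^3 + 125| = |w + 5|·|w^2 - 5w + 25|.
Impose δ ≤ 1 so that |w| < 6; then |w^2 - 5w + 25| ≤ 91.
Hence |w^3 + 125| ≤ 91|w + 5|, which is < ϵ once |w + 5| < ϵ/91.
Take δ = min(1, ϵ/91). If 0 < |w + 5| < δ then both bounds hold and |w^3 + 125| ≤ 91|w + 5| < 91·(ϵ/91) = ϵ.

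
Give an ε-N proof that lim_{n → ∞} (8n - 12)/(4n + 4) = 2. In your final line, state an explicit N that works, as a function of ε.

N = 5/ε

Let ε > 0. For n ≥ 1, |(8n - 12)/(4n + 4) − 2| = |-80|/(4(4n + 4)) = 80/(4(4n + 4)).
Since 4n + 4 ≥ 4n for n ≥ 1, this is ≤ 80/(4·4n) = 5/n.
So |(8n - 12)/(4n + 4) − 2| < ε whenever n > 5/ε.
Take N = 5/ε. If n > N then |(8n - 12)/(4n + 4) − 2| ≤ 5/n < ε.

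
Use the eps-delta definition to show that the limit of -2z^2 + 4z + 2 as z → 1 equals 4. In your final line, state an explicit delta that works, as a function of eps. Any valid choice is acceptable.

delta = min(1, eps/6)

Fix eps > 0. We want delta > 0 such that 0 < |z − 1| < delta implies |(-2z^2 + 4z + 2) − 4| < eps.
(-2z^2 + 4z + 2) − 4 = -2z^2 + 4z - 2 = (z − 1)(-2z + 2).
So |(-2z^2 + 4z + 2) − 4| = |z − 1|·|-2z + 2|.
Assume first that |z − 1| < 1, so |z| < 2. Then |-2z + 2| ≤ 2·2 + 2 = 6.
Hence |(-2z^2 + 4z + 2) − 4| ≤ 6|z − 1| < eps provided |z − 1| < eps/6.
Choosing delta = min(1, eps/6) ensures both conditions, hence |(-2z^2 + 4z + 2) − 4| < eps.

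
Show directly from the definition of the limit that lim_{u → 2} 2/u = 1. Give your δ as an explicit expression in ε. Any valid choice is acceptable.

δ = min(1, ε)

Let ε > 0 be given. We seek δ > 0 such that 0 < |u − 2| < δ implies |2/u − 1| < ε.
|2/u − 1| = 2·|2 − u|/(2·|u|) = 2|u − 2|/(2|u|).
Restrict δ ≤ 1. Then |u − 2| < 1 gives |u| > 1, so 2|u| > 2.
Then |2/u − 1| < 2|u − 2|/2, which is < ε when |u − 2| < ε.
Take δ = min(1, ε). Then 0 < |u − 2| < δ gives both |u − 2| < 1 and |u − 2| < ε, so |2/u − 1| < ε.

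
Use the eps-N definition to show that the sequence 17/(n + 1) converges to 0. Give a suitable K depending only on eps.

K = 17/eps

Let eps > 0 be given. For n ≥ 1, |17/(n + 1) − 0| = 17/(n + 1) ≤ 17/n.
We need 17/n < eps, i.e. n > 17/eps.
Take K = 17/eps. If n > K then |17/(n + 1)| ≤ 17/n < eps.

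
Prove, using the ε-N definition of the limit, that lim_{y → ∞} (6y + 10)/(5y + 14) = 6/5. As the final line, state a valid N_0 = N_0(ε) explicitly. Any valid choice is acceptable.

Let ε > 0. We seek N_0 > 0 such that y > N_0 implies |(6y + 10)/(5y + 14) − (6/5)| < ε.
(6y + 10)/(5y + 14) − (6/5) = (5(6y + 10) − 6(5y + 14)) / (5(5y + 14)) = -34/(5(5y + 14)).
For y > 0 we have 5y + 14 > 5y, so |(6y + 10)/(5y + 14) − (6/5)| = 34/(5(5y + 14)) < 34/(5·5y) = (34/25)/y.
Thus |(6y + 10)/(5y + 14) − (6/5)| < ε whenever y > (34/25)/ε.
Take N_0 = (34/25)/ε. If y > N_0 then |(6y + 10)/(5y + 14) − (6/5)| < (34/25)/y < ε.

N_0 = (34/25)/ε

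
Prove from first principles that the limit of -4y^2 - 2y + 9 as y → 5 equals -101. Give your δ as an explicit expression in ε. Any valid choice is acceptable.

δ = min(2, ε/50)

Suppose ε > 0. We want δ > 0 such that 0 < |y − 5| < δ implies |(-4y^2 - 2y + 9) + 101| < ε.
(-4y^2 - 2y + 9) + 101 = -4y^2 - 2y + 110 = (y − 5)(-4y - 22).
So |(-4y^2 - 2y + 9) + 101| = |y − 5|·|-4y - 22|.
Assume first that |y − 5| < 2, so |y| < 7. Then |-4y - 22| ≤ 4·7 + 22 = 50.
Hence |(-4y^2 - 2y + 9) + 101| ≤ 50|y − 5| < ε provided |y − 5| < ε/50.
Choosing δ = min(2, ε/50) ensures both conditions, hence |(-4y^2 - 2y + 9) + 101| < ε.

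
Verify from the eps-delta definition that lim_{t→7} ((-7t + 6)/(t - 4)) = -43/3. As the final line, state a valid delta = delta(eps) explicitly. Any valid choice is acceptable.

delta = min(3/2, (9/44)eps)

Fix eps > 0. We want delta > 0 with 0 < |t − 7| < delta ⇒ |(-7t + 6)/(t - 4) + 43/3| < eps.
Combining over a common denominator, (-7t + 6)/(t - 4) + 43/3 = [(-7t + 6)·3 − (-43)·(t - 4)] / [3·(t - 4)] = 22(t − 7) / (3(t - 4)).
So |(-7t + 6)/(t - 4) + 43/3| = 22|t − 7| / (3·|t − 4|).
Require delta ≤ 3/2, so |t − 4| ≥ |3| − |t − 7| > 3 − 3/2 = 3/2.
Hence |(-7t + 6)/(t - 4) + 43/3| < 22|t − 7|/(3·(3/2)) = (44/9)|t − 7|, which is < eps once |t − 7| < (9/44)eps.
Take delta = min(3/2, (9/44)eps). Then 0 < |t − 7| < delta forces both bounds, so |(-7t + 6)/(t - 4) + 43/3| < eps.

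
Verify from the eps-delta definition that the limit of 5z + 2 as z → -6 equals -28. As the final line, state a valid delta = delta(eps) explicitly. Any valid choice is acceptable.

Let eps > 0 be given. We need delta > 0 so that 0 < |z + 6| < delta implies |(5z + 2) + 28| < eps.
|(5z + 2) + 28| = |5z + 30| = 5|z + 6|.
So 5|z + 6| < eps exactly when |z + 6| < eps/5.
Choosing delta = eps/5 gives |(5z + 2) + 28| = 5|z + 6| < eps whenever |z + 6| < delta.

delta = eps/5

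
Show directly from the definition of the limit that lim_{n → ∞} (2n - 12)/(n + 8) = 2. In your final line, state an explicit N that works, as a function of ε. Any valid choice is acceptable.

N = 28/ε

Let ε > 0. For n ≥ 1, |(2n - 12)/(n + 8) − 2| = |-28|/((n + 8)) = 28/((n + 8)).
Since n + 8 ≥ n for n ≥ 1, this is ≤ 28/(n) = 28/n.
So |(2n - 12)/(n + 8) − 2| < ε whenever n > 28/ε.
Take N = 28/ε. If n > N then |(2n - 12)/(n + 8) − 2| ≤ 28/n < ε.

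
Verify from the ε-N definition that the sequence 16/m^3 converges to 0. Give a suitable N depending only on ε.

Let ε > 0 be given. For m ≥ 1, |16/m^3 − 0| = 16/m^3.
16/m^3 < ε ⇔ m^3 > 16/ε ⇔ m > (16/ε)^{1/3}.
Take N = (16/ε)^{1/3}. Then m > N implies 16/m^3 < ε.

N = (16/ε)^{1/3}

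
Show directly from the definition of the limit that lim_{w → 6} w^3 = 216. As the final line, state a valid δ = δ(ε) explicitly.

δ = min(1, ε/127)

Suppose ε > 0. We seek δ > 0 with 0 < |w − 6| < δ ⇒ |w^3 − 216| < ε.
Factor: w^3 − 216 = (w − 6)(w^2 + 6w + 36), so |w^3 − 216| = |w − 6|·|w^2 + 6w + 36|.
Impose δ ≤ 1 so that |w| < 7; then |w^2 + 6w + 36| ≤ 127.
Hence |w^3 − 216| ≤ 127|w − 6|, which is < ε once |w − 6| < ε/127.
Take δ = min(1, ε/127). If 0 < |w − 6| < δ then both bounds hold and |w^3 − 216| ≤ 127|w − 6| < 127·(ε/127) = ε.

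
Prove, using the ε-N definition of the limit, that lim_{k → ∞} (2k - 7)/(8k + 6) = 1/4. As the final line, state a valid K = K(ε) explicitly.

K = (17/16)/ε

Suppose ε > 0. For k ≥ 1, |(2k - 7)/(8k + 6) − (1/4)| = |-68|/(8(8k + 6)) = 68/(8(8k + 6)).
Since 8k + 6 ≥ 8k for k ≥ 1, this is ≤ 68/(8·8k) = (17/16)/k.
So |(2k - 7)/(8k + 6) − (1/4)| < ε whenever k > (17/16)/ε.
Take K = (17/16)/ε. If k > K then |(2k - 7)/(8k + 6) − (1/4)| ≤ (17/16)/k < ε.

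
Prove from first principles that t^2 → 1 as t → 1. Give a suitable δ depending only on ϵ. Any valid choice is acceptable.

δ = min(1, ϵ/3)

Let ϵ > 0 be given. We seek δ > 0 with 0 < |t − 1| < δ ⇒ |t^2 − 1| < ϵ.
Factor: t^2 − 1 = (t − 1)(t + 1), so |t^2 − 1| = |t − 1|·|t + 1|.
Impose δ ≤ 1 so that |t| < 2; then |t + 1| ≤ 3.
Hence |t^2 − 1| ≤ 3|t − 1|, which is < ϵ once |t − 1| < ϵ/3.
Take δ = min(1, ϵ/3). If 0 < |t − 1| < δ then both bounds hold and |t^2 − 1| ≤ 3|t − 1| < 3·(ϵ/3) = ϵ.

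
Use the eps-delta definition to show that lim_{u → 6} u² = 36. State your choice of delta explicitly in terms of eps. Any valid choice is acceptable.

delta = min(2, eps/14)

Let eps > 0. We seek delta > 0 with 0 < |u − 6| < delta ⇒ |u² − 36| < eps.
Factor: u² − 36 = (u − 6)(u + 6), so |u² − 36| = |u − 6|·|u + 6|.
Restrict delta ≤ 2. Then |u − 6| < 2 gives |u| < 8, so by the triangle inequality |u + 6| ≤ 8 + 6 = 14.
Hence |u² − 36| ≤ 14|u − 6|, which is < eps once |u − 6| < eps/14.
Take delta = min(2, eps/14). If 0 < |u − 6| < delta then both bounds hold and |u² − 36| ≤ 14|u − 6| < 14·(eps/14) = eps.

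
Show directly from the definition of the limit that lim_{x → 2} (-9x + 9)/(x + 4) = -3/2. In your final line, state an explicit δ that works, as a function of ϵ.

δ = min(3, (2/5)ϵ)

Suppose ϵ > 0. We want δ > 0 with 0 < |x − 2| < δ ⇒ |(-9x + 9)/(x + 4) + 3/2| < ϵ.
Combining over a common denominator, (-9x + 9)/(x + 4) + 3/2 = [(-9x + 9)·6 − (-9)·(x + 4)] / [6·(x + 4)] = -45(x − 2) / (6(x + 4)).
So |(-9x + 9)/(x + 4) + 3/2| = 45|x − 2| / (6·|x + 4|).
Restrict δ ≤ 3. Then |x − 2| < 3 gives |x + 4| = |(x − 2) + 6| ≥ 6 − 3 = 3.
Hence |(-9x + 9)/(x + 4) + 3/2| < 45|x − 2|/(6·3) = (5/2)|x − 2|, which is < ϵ once |x − 2| < (2/5)ϵ.
Take δ = min(3, (2/5)ϵ). Then 0 < |x − 2| < δ forces both bounds, so |(-9x + 9)/(x + 4) + 3/2| < ϵ.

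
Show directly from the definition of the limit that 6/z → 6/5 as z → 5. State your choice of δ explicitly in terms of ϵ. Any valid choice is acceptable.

Let ϵ > 0 be given. We seek δ > 0 such that 0 < |z − 5| < δ implies |6/z − (6/5)| < ϵ.
|6/z − (6/5)| = 6·|5 − z|/(5·|z|) = 6|z − 5|/(5|z|).
Restrict δ ≤ 5/2. Then |z − 5| < 5/2 gives |z| > 5/2, so 5|z| > 25/2.
Then |6/z − (6/5)| < 6|z − 5|/(25/2), which is < ϵ when |z − 5| < (25/12)ϵ.
Take δ = min(5/2, (25/12)ϵ). Then 0 < |z − 5| < δ gives both |z − 5| < 5/2 and |z − 5| < (25/12)ϵ, so |6/z − (6/5)| < ϵ.

δ = min(5/2, (25/12)ϵ)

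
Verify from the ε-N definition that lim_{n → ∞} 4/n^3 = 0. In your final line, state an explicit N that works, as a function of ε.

Let ε > 0. For n ≥ 1, |4/n^3 − 0| = 4/n^3.
4/n^3 < ε ⇔ n^3 > 4/ε ⇔ n > (4/ε)^{1/3}.
Take N = (4/ε)^{1/3}. Then n > N implies 4/n^3 < ε.

N = (4/ε)^{1/3}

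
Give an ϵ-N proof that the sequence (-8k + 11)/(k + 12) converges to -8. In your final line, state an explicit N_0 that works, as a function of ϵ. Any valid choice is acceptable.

Let ϵ > 0. For k ≥ 1, |(-8k + 11)/(k + 12) + 8| = |107|/((k + 12)) = 107/((k + 12)).
Since k + 12 ≥ k for k ≥ 1, this is ≤ 107/(k) = 107/k.
So |(-8k + 11)/(k + 12) + 8| < ϵ whenever k > 107/ϵ.
Take N_0 = 107/ϵ. If k > N_0 then |(-8k + 11)/(k + 12) + 8| ≤ 107/k < ϵ.

N_0 = 107/ϵ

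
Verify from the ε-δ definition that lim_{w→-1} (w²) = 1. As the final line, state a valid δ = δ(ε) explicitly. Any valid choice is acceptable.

δ = min(1, ε/3)

Let ε > 0 be given. We seek δ > 0 with 0 < |w + 1| < δ ⇒ |w² − 1| < ε.
Factor: w² − 1 = (w + 1)(w - 1), so |w² − 1| = |w + 1|·|w - 1|.
Restrict δ ≤ 1. Then |w + 1| < 1 gives |w| < 2, so by the triangle inequality |w - 1| ≤ 2 + 1 = 3.
Hence |w² − 1| ≤ 3|w + 1|, which is < ε once |w + 1| < ε/3.
Take δ = min(1, ε/3). If 0 < |w + 1| < δ then both bounds hold and |w² − 1| ≤ 3|w + 1| < 3·(ε/3) = ε.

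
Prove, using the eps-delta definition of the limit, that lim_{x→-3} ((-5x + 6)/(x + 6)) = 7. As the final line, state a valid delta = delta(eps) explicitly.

delta = min(3/2, (1/8)eps)

Suppose eps > 0. We want delta > 0 with 0 < |x + 3| < delta ⇒ |(-5x + 6)/(x + 6) − 7| < eps.
Combining over a common denominator, (-5x + 6)/(x + 6) − 7 = [(-5x + 6)·3 − 21·(x + 6)] / [3·(x + 6)] = -36(x + 3) / (3(x + 6)).
So |(-5x + 6)/(x + 6) − 7| = 36|x + 3| / (3·|x + 6|).
Restrict delta ≤ 3/2. Then |x + 3| < 3/2 gives |x + 6| = |(x + 3) + 3| ≥ 3 − 3/2 = 3/2.
Hence |(-5x + 6)/(x + 6) − 7| < 36|x + 3|/(3·(3/2)) = 8|x + 3|, which is < eps once |x + 3| < (1/8)eps.
Take delta = min(3/2, (1/8)eps). Then 0 < |x + 3| < delta forces both bounds, so |(-5x + 6)/(x + 6) − 7| < eps.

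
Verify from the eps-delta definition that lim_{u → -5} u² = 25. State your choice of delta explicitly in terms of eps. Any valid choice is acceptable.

Suppose eps > 0. We seek delta > 0 with 0 < |u + 5| < delta ⇒ |u² − 25| < eps.
Factor: u² − 25 = (u + 5)(u - 5), so |u² − 25| = |u + 5|·|u - 5|.
Impose delta ≤ 1 so that |u| < 6; then |u - 5| ≤ 11.
Hence |u² − 25| ≤ 11|u + 5|, which is < eps once |u + 5| < eps/11.
Take delta = min(1, eps/11). If 0 < |u + 5| < delta then both bounds hold and |u² − 25| ≤ 11|u + 5| < 11·(eps/11) = eps.

delta = min(1, eps/11)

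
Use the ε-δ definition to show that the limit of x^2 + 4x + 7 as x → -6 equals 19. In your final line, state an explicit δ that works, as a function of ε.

δ = min(1, ε/9)

Suppose ε > 0. We want δ > 0 such that 0 < |x + 6| < δ implies |(x^2 + 4x + 7) − 19| < ε.
(x^2 + 4x + 7) − 19 = x^2 + 4x - 12 = (x + 6)(x - 2).
So |(x^2 + 4x + 7) − 19| = |x + 6|·|x - 2|.
Assume first that |x + 6| < 1, so |x| < 7. Then |x - 2| ≤ 7 + 2 = 9.
Hence |(x^2 + 4x + 7) − 19| ≤ 9|x + 6| < ε provided |x + 6| < ε/9.
Take δ = min(1, ε/9). Then 0 < |x + 6| < δ gives both |x + 6| < 1 and |x + 6| < ε/9, so |(x^2 + 4x + 7) − 19| < ε.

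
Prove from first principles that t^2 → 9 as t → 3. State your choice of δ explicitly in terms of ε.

Let ε > 0. We seek δ > 0 with 0 < |t − 3| < δ ⇒ |t^2 − 9| < ε.
Factor: t^2 − 9 = (t − 3)(t + 3), so |t^2 − 9| = |t − 3|·|t + 3|.
Restrict δ ≤ 1. Then |t − 3| < 1 gives |t| < 4, so by the triangle inequality |t + 3| ≤ 4 + 3 = 7.
Hence |t^2 − 9| ≤ 7|t − 3|, which is < ε once |t − 3| < ε/7.
Take δ = min(1, ε/7). If 0 < |t − 3| < δ then both bounds hold and |t^2 − 9| ≤ 7|t − 3| < 7·(ε/7) = ε.

δ = min(1, ε/7)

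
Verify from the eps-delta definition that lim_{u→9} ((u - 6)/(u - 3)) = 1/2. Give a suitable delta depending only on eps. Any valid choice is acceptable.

Fix eps > 0. We want delta > 0 with 0 < |u − 9| < delta ⇒ |(u - 6)/(u - 3) − (1/2)| < eps.
Combining over a common denominator, (u - 6)/(u - 3) − (1/2) = [(u - 6)·6 − 3·(u - 3)] / [6·(u - 3)] = 3(u − 9) / (6(u - 3)).
So |(u - 6)/(u - 3) − (1/2)| = 3|u − 9| / (6·|u − 3|).
Require delta ≤ 3, so |u − 3| ≥ |6| − |u − 9| > 6 − 3 = 3.
Hence |(u - 6)/(u - 3) − (1/2)| < 3|u − 9|/(6·3) = (1/6)|u − 9|, which is < eps once |u − 9| < 6eps.
Take delta = min(3, 6eps). Then 0 < |u − 9| < delta forces both bounds, so |(u - 6)/(u - 3) − (1/2)| < eps.

delta = min(3, 6eps)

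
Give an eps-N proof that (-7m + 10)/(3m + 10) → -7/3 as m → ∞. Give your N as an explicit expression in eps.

N = (100/9)/eps

Let eps > 0 be given. For m ≥ 1, |(-7m + 10)/(3m + 10) + 7/3| = |100|/(3(3m + 10)) = 100/(3(3m + 10)).
Since 3m + 10 ≥ 3m for m ≥ 1, this is ≤ 100/(3·3m) = (100/9)/m.
So |(-7m + 10)/(3m + 10) + 7/3| < eps whenever m > (100/9)/eps.
Take N = (100/9)/eps. If m > N then |(-7m + 10)/(3m + 10) + 7/3| ≤ (100/9)/m < eps.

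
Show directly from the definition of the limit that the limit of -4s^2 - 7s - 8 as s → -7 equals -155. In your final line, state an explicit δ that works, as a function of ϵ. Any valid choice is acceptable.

δ = min(1, ϵ/53)

Fix ϵ > 0. We want δ > 0 such that 0 < |s + 7| < δ implies |(-4s^2 - 7s - 8) + 155| < ϵ.
(-4s^2 - 7s - 8) + 155 = -4s^2 - 7s + 147 = (s + 7)(-4s + 21).
So |(-4s^2 - 7s - 8) + 155| = |s + 7|·|-4s + 21|.
Assume first that |s + 7| < 1, so |s| < 8. Then |-4s + 21| ≤ 4·8 + 21 = 53.
Hence |(-4s^2 - 7s - 8) + 155| ≤ 53|s + 7| < ϵ provided |s + 7| < ϵ/53.
Take δ = min(1, ϵ/53). Then 0 < |s + 7| < δ gives both |s + 7| < 1 and |s + 7| < ϵ/53, so |(-4s^2 - 7s - 8) + 155| < ϵ.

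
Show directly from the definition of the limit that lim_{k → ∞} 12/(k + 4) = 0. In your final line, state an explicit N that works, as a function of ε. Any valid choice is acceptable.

Suppose ε > 0. For k ≥ 1, |12/(k + 4) − 0| = 12/(k + 4) ≤ 12/k.
We need 12/k < ε, i.e. k > 12/ε.
Take N = 12/ε. If k > N then |12/(k + 4)| ≤ 12/k < ε.

N = 12/ε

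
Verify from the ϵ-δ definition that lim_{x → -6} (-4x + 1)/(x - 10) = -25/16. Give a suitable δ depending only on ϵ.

Suppose ϵ > 0. We want δ > 0 with 0 < |x + 6| < δ ⇒ |(-4x + 1)/(x - 10) + 25/16| < ϵ.
Combining over a common denominator, (-4x + 1)/(x - 10) + 25/16 = [(-4x + 1)·(-16) − 25·(x - 10)] / [(-16)·(x - 10)] = 39(x + 6) / ((-16)(x - 10)).
So |(-4x + 1)/(x - 10) + 25/16| = 39|x + 6| / (16·|x − 10|).
Restrict δ ≤ 8. Then |x + 6| < 8 gives |x − 10| = |(x + 6) + (-16)| ≥ 16 − 8 = 8.
Hence |(-4x + 1)/(x - 10) + 25/16| < 39|x + 6|/(16·8) = (39/128)|x + 6|, which is < ϵ once |x + 6| < (128/39)ϵ.
Take δ = min(8, (128/39)ϵ). Then 0 < |x + 6| < δ forces both bounds, so |(-4x + 1)/(x - 10) + 25/16| < ϵ.

δ = min(8, (128/39)ϵ)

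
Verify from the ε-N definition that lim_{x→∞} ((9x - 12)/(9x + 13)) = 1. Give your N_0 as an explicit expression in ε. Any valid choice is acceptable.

N_0 = (25/9)/ε

Let ε > 0. We seek N_0 > 0 such that x > N_0 implies |(9x - 12)/(9x + 13) − 1| < ε.
(9x - 12)/(9x + 13) − 1 = (9(9x - 12) − 9(9x + 13)) / (9(9x + 13)) = -225/(9(9x + 13)).
For x > 0 we have 9x + 13 > 9x, so |(9x - 12)/(9x + 13) − 1| = 225/(9(9x + 13)) < 225/(9·9x) = (25/9)/x.
Thus |(9x - 12)/(9x + 13) − 1| < ε whenever x > (25/9)/ε.
Take N_0 = (25/9)/ε. If x > N_0 then |(9x - 12)/(9x + 13) − 1| < (25/9)/x < ε.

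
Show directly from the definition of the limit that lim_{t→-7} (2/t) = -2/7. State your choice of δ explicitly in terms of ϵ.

Let ϵ > 0. We seek δ > 0 such that 0 < |t + 7| < δ implies |2/t + 2/7| < ϵ.
|2/t + 2/7| = 2·|-7 − t|/(7·|t|) = 2|t + 7|/(7|t|).
Restrict δ ≤ 7/2. Then |t + 7| < 7/2 gives |t| > 7/2, so 7|t| > 49/2.
Then |2/t + 2/7| < 2|t + 7|/(49/2), which is < ϵ when |t + 7| < (49/4)ϵ.
Take δ = min(7/2, (49/4)ϵ). Then 0 < |t + 7| < δ gives both |t + 7| < 7/2 and |t + 7| < (49/4)ϵ, so |2/t + 2/7| < ϵ.

δ = min(7/2, (49/4)ϵ)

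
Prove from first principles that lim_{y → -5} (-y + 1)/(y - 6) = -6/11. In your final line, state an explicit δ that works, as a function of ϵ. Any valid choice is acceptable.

Fix ϵ > 0. We want δ > 0 with 0 < |y + 5| < δ ⇒ |(-y + 1)/(y - 6) + 6/11| < ϵ.
Combining over a common denominator, (-y + 1)/(y - 6) + 6/11 = [(-y + 1)·(-11) − 6·(y - 6)] / [(-11)·(y - 6)] = 5(y + 5) / ((-11)(y - 6)).
So |(-y + 1)/(y - 6) + 6/11| = 5|y + 5| / (11·|y − 6|).
Require δ ≤ 11/2, so |y − 6| ≥ |-11| − |y + 5| > 11 − 11/2 = 11/2.
Hence |(-y + 1)/(y - 6) + 6/11| < 5|y + 5|/(11·(11/2)) = (10/121)|y + 5|, which is < ϵ once |y + 5| < (121/10)ϵ.
Take δ = min(11/2, (121/10)ϵ). Then 0 < |y + 5| < δ forces both bounds, so |(-y + 1)/(y - 6) + 6/11| < ϵ.

δ = min(11/2, (121/10)ϵ)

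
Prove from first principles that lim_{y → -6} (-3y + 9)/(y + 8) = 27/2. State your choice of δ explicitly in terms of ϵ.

δ = min(1, (2/33)ϵ)

Let ϵ > 0 be given. We want δ > 0 with 0 < |y + 6| < δ ⇒ |(-3y + 9)/(y + 8) − (27/2)| < ϵ.
Combining over a common denominator, (-3y + 9)/(y + 8) − (27/2) = [(-3y + 9)·2 − 27·(y + 8)] / [2·(y + 8)] = -33(y + 6) / (2(y + 8)).
So |(-3y + 9)/(y + 8) − (27/2)| = 33|y + 6| / (2·|y + 8|).
Restrict δ ≤ 1. Then |y + 6| < 1 gives |y + 8| = |(y + 6) + 2| ≥ 2 − 1 = 1.
Hence |(-3y + 9)/(y + 8) − (27/2)| < 33|y + 6|/(2·1) = (33/2)|y + 6|, which is < ϵ once |y + 6| < (2/33)ϵ.
Take δ = min(1, (2/33)ϵ). Then 0 < |y + 6| < δ forces both bounds, so |(-3y + 9)/(y + 8) − (27/2)| < ϵ.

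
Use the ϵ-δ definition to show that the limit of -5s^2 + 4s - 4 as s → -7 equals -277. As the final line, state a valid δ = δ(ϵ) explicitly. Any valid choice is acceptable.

Fix ϵ > 0. We want δ > 0 such that 0 < |s + 7| < δ implies |(-5s^2 + 4s - 4) + 277| < ϵ.
(-5s^2 + 4s - 4) + 277 = -5s^2 + 4s + 273 = (s + 7)(-5s + 39).
So |(-5s^2 + 4s - 4) + 277| = |s + 7|·|-5s + 39|.
Assume first that |s + 7| < 1, so |s| < 8. Then |-5s + 39| ≤ 5·8 + 39 = 79.
Hence |(-5s^2 + 4s - 4) + 277| ≤ 79|s + 7| < ϵ provided |s + 7| < ϵ/79.
Choosing δ = min(1, ϵ/79) ensures both conditions, hence |(-5s^2 + 4s - 4) + 277| < ϵ.

δ = min(1, ϵ/79)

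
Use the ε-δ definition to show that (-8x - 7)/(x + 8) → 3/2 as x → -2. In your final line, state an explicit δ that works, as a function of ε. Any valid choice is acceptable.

δ = min(3, (6/19)ε)

Fix ε > 0. We want δ > 0 with 0 < |x + 2| < δ ⇒ |(-8x - 7)/(x + 8) − (3/2)| < ε.
Combining over a common denominator, (-8x - 7)/(x + 8) − (3/2) = [(-8x - 7)·6 − 9·(x + 8)] / [6·(x + 8)] = -57(x + 2) / (6(x + 8)).
So |(-8x - 7)/(x + 8) − (3/2)| = 57|x + 2| / (6·|x + 8|).
Restrict δ ≤ 3. Then |x + 2| < 3 gives |x + 8| = |(x + 2) + 6| ≥ 6 − 3 = 3.
Hence |(-8x - 7)/(x + 8) − (3/2)| < 57|x + 2|/(6·3) = (19/6)|x + 2|, which is < ε once |x + 2| < (6/19)ε.
Take δ = min(3, (6/19)ε). Then 0 < |x + 2| < δ forces both bounds, so |(-8x - 7)/(x + 8) − (3/2)| < ε.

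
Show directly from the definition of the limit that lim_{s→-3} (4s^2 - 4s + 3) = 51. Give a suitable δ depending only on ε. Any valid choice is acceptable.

Fix ε > 0. We want δ > 0 such that 0 < |s + 3| < δ implies |(4s^2 - 4s + 3) − 51| < ε.
(4s^2 - 4s + 3) − 51 = 4s^2 - 4s - 48 = (s + 3)(4s - 16).
So |(4s^2 - 4s + 3) − 51| = |s + 3|·|4s - 16|.
Assume first that |s + 3| < 2, so |s| < 5. Then |4s - 16| ≤ 4·5 + 16 = 36.
Hence |(4s^2 - 4s + 3) − 51| ≤ 36|s + 3| < ε provided |s + 3| < ε/36.
Take δ = min(2, ε/36). Then 0 < |s + 3| < δ gives both |s + 3| < 2 and |s + 3| < ε/36, so |(4s^2 - 4s + 3) − 51| < ε.

δ = min(2, ε/36)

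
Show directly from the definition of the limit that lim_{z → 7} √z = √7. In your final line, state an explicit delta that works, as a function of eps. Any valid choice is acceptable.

Let eps > 0 be given. We want delta > 0 such that 0 < |z − 7| < delta implies |√z − √7| < eps.
Multiplying by the conjugate, |√z − √7| = |z − 7|/(√z + √7).
Restrict delta ≤ 7 so that |z − 7| < 7 forces z > 0, and then √z + √7 > √7.
Hence |√z − √7| < |z − 7|/√7, which is < eps once |z − 7| < √7·eps.
Take delta = min(7, √7·eps). If 0 < |z − 7| < delta then z > 0 and |√z − √7| < |z − 7|/√7 < eps.

delta = min(7, √7·eps)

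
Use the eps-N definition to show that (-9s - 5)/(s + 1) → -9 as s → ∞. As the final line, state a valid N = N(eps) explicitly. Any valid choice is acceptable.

N = 4/eps

Let eps > 0. We seek N > 0 such that s > N implies |(-9s - 5)/(s + 1) + 9| < eps.
(-9s - 5)/(s + 1) + 9 = ((-9s - 5) − (-9)(s + 1)) / ((s + 1)) = 4/((s + 1)).
For s > 0 we have s + 1 > s, so |(-9s - 5)/(s + 1) + 9| = 4/((s + 1)) < 4/(s) = 4/s.
Thus |(-9s - 5)/(s + 1) + 9| < eps whenever s > 4/eps.
Take N = 4/eps. If s > N then |(-9s - 5)/(s + 1) + 9| < 4/s < eps.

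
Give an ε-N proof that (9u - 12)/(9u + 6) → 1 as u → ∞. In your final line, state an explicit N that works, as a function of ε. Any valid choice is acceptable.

N = 2/ε

Suppose ε > 0. We seek N > 0 such that u > N implies |(9u - 12)/(9u + 6) − 1| < ε.
(9u - 12)/(9u + 6) − 1 = (9(9u - 12) − 9(9u + 6)) / (9(9u + 6)) = -162/(9(9u + 6)).
For u > 0 we have 9u + 6 > 9u, so |(9u - 12)/(9u + 6) − 1| = 162/(9(9u + 6)) < 162/(9·9u) = 2/u.
Thus |(9u - 12)/(9u + 6) − 1| < ε whenever u > 2/ε.
Take N = 2/ε. If u > N then |(9u - 12)/(9u + 6) − 1| < 2/u < ε.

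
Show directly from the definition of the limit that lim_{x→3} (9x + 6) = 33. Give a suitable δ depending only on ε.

Suppose ε > 0. We need δ > 0 so that 0 < |x − 3| < δ implies |(9x + 6) − 33| < ε.
|(9x + 6) − 33| = |9x - 27| = 9|x − 3|.
Thus it suffices that |x − 3| < ε/9.
Choosing δ = ε/9 gives |(9x + 6) − 33| = 9|x − 3| < ε whenever |x − 3| < δ.

δ = ε/9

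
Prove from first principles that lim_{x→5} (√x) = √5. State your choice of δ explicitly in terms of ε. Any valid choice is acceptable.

δ = min(5, √5·ε)

Let ε > 0. We want δ > 0 such that 0 < |x − 5| < δ implies |√x − √5| < ε.
Multiplying by the conjugate, |√x − √5| = |x − 5|/(√x + √5).
Restrict δ ≤ 5 so that |x − 5| < 5 forces x > 0, and then √x + √5 > √5.
Hence |√x − √5| < |x − 5|/√5, which is < ε once |x − 5| < √5·ε.
Take δ = min(5, √5·ε). If 0 < |x − 5| < δ then x > 0 and |√x − √5| < |x − 5|/√5 < ε.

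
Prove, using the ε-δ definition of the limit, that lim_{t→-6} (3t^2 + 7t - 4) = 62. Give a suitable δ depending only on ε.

Let ε > 0 be given. We want δ > 0 such that 0 < |t + 6| < δ implies |(3t^2 + 7t - 4) − 62| < ε.
(3t^2 + 7t - 4) − 62 = 3t^2 + 7t - 66 = (t + 6)(3t - 11).
So |(3t^2 + 7t - 4) − 62| = |t + 6|·|3t - 11|.
Require δ ≤ 1. Then |t + 6| < 1 gives |t| < 7, and by the triangle inequality |3t - 11| ≤ 3·7 + 11 = 32.
Hence |(3t^2 + 7t - 4) − 62| ≤ 32|t + 6| < ε provided |t + 6| < ε/32.
Take δ = min(1, ε/32). Then 0 < |t + 6| < δ gives both |t + 6| < 1 and |t + 6| < ε/32, so |(3t^2 + 7t - 4) − 62| < ε.

δ = min(1, ε/32)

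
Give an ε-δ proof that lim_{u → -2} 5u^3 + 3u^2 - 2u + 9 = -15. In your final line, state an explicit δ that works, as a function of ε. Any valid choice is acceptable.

Let ε > 0 be given. We want δ > 0 such that 0 < |u + 2| < δ implies |(5u^3 + 3u^2 - 2u + 9) + 15| < ε.
(5u^3 + 3u^2 - 2u + 9) + 15 = 5u^3 + 3u^2 - 2u + 24 = (u + 2)(5u^2 - 7u + 12).
So |(5u^3 + 3u^2 - 2u + 9) + 15| = |u + 2|·|5u^2 - 7u + 12|.
Require δ ≤ 1. Then |u + 2| < 1 gives |u| < 3, and by the triangle inequality |5u^2 - 7u + 12| ≤ 5·3^2 + 7·3 + 12 = 78.
Hence |(5u^3 + 3u^2 - 2u + 9) + 15| ≤ 78|u + 2| < ε provided |u + 2| < ε/78.
Take δ = min(1, ε/78). Then 0 < |u + 2| < δ gives both |u + 2| < 1 and |u + 2| < ε/78, so |(5u^3 + 3u^2 - 2u + 9) + 15| < ε.

δ = min(1, ε/78)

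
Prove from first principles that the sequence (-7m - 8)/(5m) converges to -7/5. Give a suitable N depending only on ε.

Suppose ε > 0. For m ≥ 1, |(-7m - 8)/(5m) + 7/5| = |-40|/(5(5m)) = 40/(5(5m)).
Since 5m ≥ 5m for m ≥ 1, this is ≤ 40/(5·5m) = (8/5)/m.
So |(-7m - 8)/(5m) + 7/5| < ε whenever m > (8/5)/ε.
Take N = (8/5)/ε. If m > N then |(-7m - 8)/(5m) + 7/5| ≤ (8/5)/m < ε.

N = (8/5)/ε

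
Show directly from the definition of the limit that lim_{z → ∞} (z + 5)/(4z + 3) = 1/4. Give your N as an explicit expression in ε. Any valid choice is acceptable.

N = (17/16)/ε

Suppose ε > 0. We seek N > 0 such that z > N implies |(z + 5)/(4z + 3) − (1/4)| < ε.
(z + 5)/(4z + 3) − (1/4) = (4(z + 5) − (4z + 3)) / (4(4z + 3)) = 17/(4(4z + 3)).
For z > 0 we have 4z + 3 > 4z, so |(z + 5)/(4z + 3) − (1/4)| = 17/(4(4z + 3)) < 17/(4·4z) = (17/16)/z.
Thus |(z + 5)/(4z + 3) − (1/4)| < ε whenever z > (17/16)/ε.
Take N = (17/16)/ε. If z > N then |(z + 5)/(4z + 3) − (1/4)| < (17/16)/z < ε.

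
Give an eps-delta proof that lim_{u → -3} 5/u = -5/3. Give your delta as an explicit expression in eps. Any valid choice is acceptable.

Let eps > 0 be given. We seek delta > 0 such that 0 < |u + 3| < delta implies |5/u + 5/3| < eps.
|5/u + 5/3| = 5·|-3 − u|/(3·|u|) = 5|u + 3|/(3|u|).
Require delta ≤ 3/2 so that |u| > 3 − 3/2 = 3/2, hence 3|u| > 9/2.
Then |5/u + 5/3| < 5|u + 3|/(9/2), which is < eps when |u + 3| < (9/10)eps.
Take delta = min(3/2, (9/10)eps). Then 0 < |u + 3| < delta gives both |u + 3| < 3/2 and |u + 3| < (9/10)eps, so |5/u + 5/3| < eps.

delta = min(3/2, (9/10)eps)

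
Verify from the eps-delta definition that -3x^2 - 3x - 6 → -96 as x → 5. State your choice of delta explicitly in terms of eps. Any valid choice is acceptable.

delta = min(1, eps/36)

Suppose eps > 0. We want delta > 0 such that 0 < |x − 5| < delta implies |(-3x^2 - 3x - 6) + 96| < eps.
(-3x^2 - 3x - 6) + 96 = -3x^2 - 3x + 90 = (x − 5)(-3x - 18).
So |(-3x^2 - 3x - 6) + 96| = |x − 5|·|-3x - 18|.
Require delta ≤ 1. Then |x − 5| < 1 gives |x| < 6, and by the triangle inequality |-3x - 18| ≤ 3·6 + 18 = 36.
Hence |(-3x^2 - 3x - 6) + 96| ≤ 36|x − 5| < eps provided |x − 5| < eps/36.
Take delta = min(1, eps/36). Then 0 < |x − 5| < delta gives both |x − 5| < 1 and |x − 5| < eps/36, so |(-3x^2 - 3x - 6) + 96| < eps.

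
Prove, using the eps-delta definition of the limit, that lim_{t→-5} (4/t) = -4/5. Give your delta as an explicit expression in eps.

Suppose eps > 0. We seek delta > 0 such that 0 < |t + 5| < delta implies |4/t + 4/5| < eps.
|4/t + 4/5| = 4·|-5 − t|/(5·|t|) = 4|t + 5|/(5|t|).
Restrict delta ≤ 5/2. Then |t + 5| < 5/2 gives |t| > 5/2, so 5|t| > 25/2.
Then |4/t + 4/5| < 4|t + 5|/(25/2), which is < eps when |t + 5| < (25/8)eps.
Take delta = min(5/2, (25/8)eps). Then 0 < |t + 5| < delta gives both |t + 5| < 5/2 and |t + 5| < (25/8)eps, so |4/t + 4/5| < eps.

delta = min(5/2, (25/8)eps)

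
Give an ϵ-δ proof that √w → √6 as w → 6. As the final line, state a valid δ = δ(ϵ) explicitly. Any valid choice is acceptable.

δ = min(6, √6·ϵ)

Let ϵ > 0. We want δ > 0 such that 0 < |w − 6| < δ implies |√w − √6| < ϵ.
Rationalise: √w − √6 = (w − 6)/(√w + √6), so |√w − √6| = |w − 6|/(√w + √6).
Restrict δ ≤ 6 so that |w − 6| < 6 forces w > 0, and then √w + √6 > √6.
Hence |√w − √6| < |w − 6|/√6, which is < ϵ once |w − 6| < √6·ϵ.
Take δ = min(6, √6·ϵ). If 0 < |w − 6| < δ then w > 0 and |√w − √6| < |w − 6|/√6 < ϵ.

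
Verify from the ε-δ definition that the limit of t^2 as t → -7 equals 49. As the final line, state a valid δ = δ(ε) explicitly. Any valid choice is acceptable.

δ = min(1, ε/15)

Fix ε > 0. We seek δ > 0 with 0 < |t + 7| < δ ⇒ |t^2 − 49| < ε.
Factor: t^2 − 49 = (t + 7)(t - 7), so |t^2 − 49| = |t + 7|·|t - 7|.
Restrict δ ≤ 1. Then |t + 7| < 1 gives |t| < 8, so by the triangle inequality |t - 7| ≤ 8 + 7 = 15.
Hence |t^2 − 49| ≤ 15|t + 7|, which is < ε once |t + 7| < ε/15.
Take δ = min(1, ε/15). If 0 < |t + 7| < δ then both bounds hold and |t^2 − 49| ≤ 15|t + 7| < 15·(ε/15) = ε.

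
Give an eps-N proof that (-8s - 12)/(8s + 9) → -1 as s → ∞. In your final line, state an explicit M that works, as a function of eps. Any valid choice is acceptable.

M = (3/8)/eps

Let eps > 0. We seek M > 0 such that s > M implies |(-8s - 12)/(8s + 9) + 1| < eps.
(-8s - 12)/(8s + 9) + 1 = (8(-8s - 12) − (-8)(8s + 9)) / (8(8s + 9)) = -24/(8(8s + 9)).
For s > 0 we have 8s + 9 > 8s, so |(-8s - 12)/(8s + 9) + 1| = 24/(8(8s + 9)) < 24/(8·8s) = (3/8)/s.
Thus |(-8s - 12)/(8s + 9) + 1| < eps whenever s > (3/8)/eps.
Take M = (3/8)/eps. If s > M then |(-8s - 12)/(8s + 9) + 1| < (3/8)/s < eps.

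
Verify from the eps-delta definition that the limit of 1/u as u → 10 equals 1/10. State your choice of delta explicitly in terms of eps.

delta = min(5, 50eps)

Let eps > 0. We seek delta > 0 such that 0 < |u − 10| < delta implies |1/u − (1/10)| < eps.
|1/u − (1/10)| = |10 − u|/(10·|u|) = |u − 10|/(10|u|).
Require delta ≤ 5 so that |u| > 10 − 5 = 5, hence 10|u| > 50.
Then |1/u − (1/10)| < |u − 10|/50, which is < eps when |u − 10| < 50eps.
Take delta = min(5, 50eps). Then 0 < |u − 10| < delta gives both |u − 10| < 5 and |u − 10| < 50eps, so |1/u − (1/10)| < eps.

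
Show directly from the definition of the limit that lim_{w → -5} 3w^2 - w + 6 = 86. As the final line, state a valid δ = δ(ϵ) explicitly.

Suppose ϵ > 0. We want δ > 0 such that 0 < |w + 5| < δ implies |(3w^2 - w + 6) − 86| < ϵ.
(3w^2 - w + 6) − 86 = 3w^2 - w - 80 = (w + 5)(3w - 16).
So |(3w^2 - w + 6) − 86| = |w + 5|·|3w - 16|.
Require δ ≤ 2. Then |w + 5| < 2 gives |w| < 7, and by the triangle inequality |3w - 16| ≤ 3·7 + 16 = 37.
Hence |(3w^2 - w + 6) − 86| ≤ 37|w + 5| < ϵ provided |w + 5| < ϵ/37.
Take δ = min(2, ϵ/37). Then 0 < |w + 5| < δ gives both |w + 5| < 2 and |w + 5| < ϵ/37, so |(3w^2 - w + 6) − 86| < ϵ.

δ = min(2, ϵ/37)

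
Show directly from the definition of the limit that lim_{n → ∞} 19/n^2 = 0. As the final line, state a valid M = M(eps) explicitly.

Suppose eps > 0. For n ≥ 1, |19/n^2 − 0| = 19/n^2.
19/n^2 < eps ⇔ n^2 > 19/eps ⇔ n > (19/eps)^{1/2}.
Take M = (19/eps)^{1/2}. Then n > M implies 19/n^2 < eps.

M = (19/eps)^{1/2}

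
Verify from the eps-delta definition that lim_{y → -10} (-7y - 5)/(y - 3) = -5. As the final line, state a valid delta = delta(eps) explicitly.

delta = min(13/2, (13/4)eps)

Fix eps > 0. We want delta > 0 with 0 < |y + 10| < delta ⇒ |(-7y - 5)/(y - 3) + 5| < eps.
Combining over a common denominator, (-7y - 5)/(y - 3) + 5 = [(-7y - 5)·(-13) − 65·(y - 3)] / [(-13)·(y - 3)] = 26(y + 10) / ((-13)(y - 3)).
So |(-7y - 5)/(y - 3) + 5| = 26|y + 10| / (13·|y − 3|).
Require delta ≤ 13/2, so |y − 3| ≥ |-13| − |y + 10| > 13 − 13/2 = 13/2.
Hence |(-7y - 5)/(y - 3) + 5| < 26|y + 10|/(13·(13/2)) = (4/13)|y + 10|, which is < eps once |y + 10| < (13/4)eps.
Take delta = min(13/2, (13/4)eps). Then 0 < |y + 10| < delta forces both bounds, so |(-7y - 5)/(y - 3) + 5| < eps.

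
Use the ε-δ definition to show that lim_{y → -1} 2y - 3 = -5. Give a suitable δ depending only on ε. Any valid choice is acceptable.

δ = ε/2

Suppose ε > 0. We need δ > 0 so that 0 < |y + 1| < δ implies |(2y - 3) + 5| < ε.
Since (2y - 3) + 5 = 2(y + 1), we have |(2y - 3) + 5| = 2|y + 1|.
So 2|y + 1| < ε exactly when |y + 1| < ε/2.
Choosing δ = ε/2 gives |(2y - 3) + 5| = 2|y + 1| < ε whenever |y + 1| < δ.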